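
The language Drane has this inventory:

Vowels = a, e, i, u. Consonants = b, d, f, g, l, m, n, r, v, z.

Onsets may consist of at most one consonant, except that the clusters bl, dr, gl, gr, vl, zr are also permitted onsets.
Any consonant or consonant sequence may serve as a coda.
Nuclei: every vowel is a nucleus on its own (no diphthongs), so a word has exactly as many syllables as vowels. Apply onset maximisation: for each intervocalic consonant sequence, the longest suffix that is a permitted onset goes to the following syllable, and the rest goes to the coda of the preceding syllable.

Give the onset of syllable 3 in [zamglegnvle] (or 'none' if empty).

Nuclei (vowels): a, e, e → 3 syllables.
σ1/σ2 boundary: cluster /mgl/ — the longest permitted-onset suffix is /gl/; onset = /gl/, preceding coda = /m/.
σ2/σ3 boundary: /gnvl/; trying suffixes from longest down, /vl/ is the first permitted one, so coda /gn/ | onset /vl/.
Syllabification: zam.glegn.vle.
Syllable 3 is /vle/: onset /vl/, nucleus /e/, coda ∅.

vl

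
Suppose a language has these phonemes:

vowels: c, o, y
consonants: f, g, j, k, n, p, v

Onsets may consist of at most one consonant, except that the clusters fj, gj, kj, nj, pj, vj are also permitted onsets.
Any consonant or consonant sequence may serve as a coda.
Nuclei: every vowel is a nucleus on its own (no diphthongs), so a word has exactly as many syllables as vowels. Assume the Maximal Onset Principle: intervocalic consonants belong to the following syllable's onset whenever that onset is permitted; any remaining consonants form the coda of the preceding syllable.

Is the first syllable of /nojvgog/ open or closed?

Vowels present: o, o; each is a nucleus, giving 2 syllables.
V1 /o/ – V2 /o/: cluster /jvg/ — the longest permitted-onset suffix is /g/; onset = /g/, preceding coda = /jv/.
Result: nojv.gog.
Syllable 1 is /nojv/ with coda /jv/, so it is closed.

closed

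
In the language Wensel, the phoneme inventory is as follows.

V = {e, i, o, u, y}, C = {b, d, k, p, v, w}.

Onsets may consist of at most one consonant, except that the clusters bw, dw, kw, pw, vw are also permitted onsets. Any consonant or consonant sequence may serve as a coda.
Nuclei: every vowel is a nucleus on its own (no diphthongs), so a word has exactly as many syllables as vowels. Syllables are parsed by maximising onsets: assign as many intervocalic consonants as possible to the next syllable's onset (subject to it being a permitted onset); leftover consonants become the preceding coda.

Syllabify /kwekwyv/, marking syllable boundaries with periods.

Nuclei (vowels): e, y → 2 syllables.
σ1/σ2 boundary: /kw/ — entire cluster is a permitted onset → onset /kw/, coda ∅.

kwe.kwyv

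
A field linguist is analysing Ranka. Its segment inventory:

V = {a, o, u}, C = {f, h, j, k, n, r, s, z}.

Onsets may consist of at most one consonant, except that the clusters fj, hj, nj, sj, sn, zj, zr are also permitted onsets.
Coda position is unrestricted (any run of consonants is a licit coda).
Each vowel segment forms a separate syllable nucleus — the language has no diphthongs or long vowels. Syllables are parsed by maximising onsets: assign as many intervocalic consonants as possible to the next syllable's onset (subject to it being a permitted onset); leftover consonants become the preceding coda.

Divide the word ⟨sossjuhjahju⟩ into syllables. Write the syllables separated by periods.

Nuclei (vowels): o, u, a, u → 4 syllables.
V1 /o/ – V2 /u/: cluster /ssj/ — the longest permitted-onset suffix is /sj/; onset = /sj/, preceding coda = /s/.
V2 /u/ – V3 /a/: /hj/ is a licit onset in full, so it all attaches to the next syllable.
V3 /a/ – V4 /u/: /hj/ is a licit onset in full, so it all attaches to the next syllable.

sos.sju.hja.hju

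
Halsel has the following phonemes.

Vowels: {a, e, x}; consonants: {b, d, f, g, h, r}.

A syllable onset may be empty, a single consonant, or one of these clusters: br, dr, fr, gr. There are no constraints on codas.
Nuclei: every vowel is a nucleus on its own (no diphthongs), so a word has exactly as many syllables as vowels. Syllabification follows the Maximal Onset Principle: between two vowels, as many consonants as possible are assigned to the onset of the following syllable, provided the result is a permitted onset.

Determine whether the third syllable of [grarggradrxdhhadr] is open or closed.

The vowels are a, a, x, a — 4 nuclei, so 4 syllables.
V1 /a/ – V2 /a/: /rggr/ — longest licit onset from the right is /gr/, leaving /rg/ as coda.
V2 /a/ – V3 /x/: /dr/ is a licit onset in full, so it all attaches to the next syllable.
V3 /x/ – V4 /a/: cluster /dhh/ — the longest permitted-onset suffix is /h/; onset = /h/, preceding coda = /dh/.
Putting it together: grarg.gra.drxdh.hadr.
Syllable 3 is /drxdh/ with coda /dh/, so it is closed.

closed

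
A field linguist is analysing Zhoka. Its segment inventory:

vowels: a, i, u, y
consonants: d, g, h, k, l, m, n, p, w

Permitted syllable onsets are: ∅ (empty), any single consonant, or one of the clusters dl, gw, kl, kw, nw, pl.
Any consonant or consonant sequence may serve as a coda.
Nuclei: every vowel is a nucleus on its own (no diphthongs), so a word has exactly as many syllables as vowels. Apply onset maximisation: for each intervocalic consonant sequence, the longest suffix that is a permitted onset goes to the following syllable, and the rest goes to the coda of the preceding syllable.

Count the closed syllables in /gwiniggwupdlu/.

2

Vowels present: i, i, u, u; each is a nucleus, giving 4 syllables.
σ1/σ2 boundary: /n/ is a single consonant, so it becomes the next onset.
σ2/σ3 boundary: /ggw/ splits as /g/ + /gw/ (/gw/ is the longest suffix that is a licit onset).
σ3/σ4 boundary: /pdl/ — longest licit onset from the right is /dl/, leaving /p/ as coda.
Result: gwi.nig.gwup.dlu.
Classifying each syllable: /gwi/ (open), /nig/ (closed), /gwup/ (closed), /dlu/ (open).
Closed syllables: 2.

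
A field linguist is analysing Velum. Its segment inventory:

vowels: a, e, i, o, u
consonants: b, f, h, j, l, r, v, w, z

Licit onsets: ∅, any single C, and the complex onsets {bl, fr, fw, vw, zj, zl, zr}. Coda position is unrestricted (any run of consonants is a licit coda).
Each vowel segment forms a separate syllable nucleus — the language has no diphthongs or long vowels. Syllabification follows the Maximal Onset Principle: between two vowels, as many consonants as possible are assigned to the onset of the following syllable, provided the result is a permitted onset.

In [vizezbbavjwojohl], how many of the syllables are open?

2

The vowels are i, e, a, o, o — 5 nuclei, so 5 syllables.
Between /i/ (V1) and /e/ (V2): /z/ → onset of the next syllable (single consonants are always licit onsets).
Between /e/ (V2) and /a/ (V3): /zbb/ splits as /zb/ + /b/ (/b/ is the longest suffix that is a licit onset).
Between /a/ (V3) and /o/ (V4): /vjw/ splits as /vj/ + /w/ (/w/ is the longest suffix that is a licit onset).
Between /o/ (V4) and /o/ (V5): /j/ is a single consonant, so it becomes the next onset.
Syllabification: vi.zezb.bavj.wo.johl.
Classifying each syllable: /vi/ (open), /zezb/ (closed), /bavj/ (closed), /wo/ (open), /johl/ (closed).
Open syllables: 2.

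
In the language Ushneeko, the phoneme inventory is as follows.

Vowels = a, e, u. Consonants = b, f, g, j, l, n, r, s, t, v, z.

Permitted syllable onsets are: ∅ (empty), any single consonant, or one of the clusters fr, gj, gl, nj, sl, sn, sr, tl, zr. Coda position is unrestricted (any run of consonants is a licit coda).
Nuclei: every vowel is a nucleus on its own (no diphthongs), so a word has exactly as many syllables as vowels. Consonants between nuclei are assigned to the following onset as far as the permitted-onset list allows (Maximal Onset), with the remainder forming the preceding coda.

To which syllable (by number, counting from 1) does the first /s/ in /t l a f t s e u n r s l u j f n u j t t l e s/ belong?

2

Nuclei (vowels): a, e, u, u, u, e → 6 syllables.
V1 /a/ – V2 /e/: /fts/ — longest licit onset from the right is /s/, leaving /ft/ as coda.
V2 /e/ – V3 /u/: hiatus — the boundary sits between the two vowels.
V3 /u/ – V4 /u/: /nrsl/ splits as /nr/ + /sl/ (/sl/ is the longest suffix that is a licit onset).
V4 /u/ – V5 /u/: cluster /jfn/ — the longest permitted-onset suffix is /n/; onset = /n/, preceding coda = /jf/.
V5 /u/ – V6 /e/: /jttl/; trying suffixes from longest down, /tl/ is the first permitted one, so coda /jt/ | onset /tl/.
Result: tlaft.se.unr.slujf.nujt.tles.
The first /s/ is in the onset of syllable 2 (/se/).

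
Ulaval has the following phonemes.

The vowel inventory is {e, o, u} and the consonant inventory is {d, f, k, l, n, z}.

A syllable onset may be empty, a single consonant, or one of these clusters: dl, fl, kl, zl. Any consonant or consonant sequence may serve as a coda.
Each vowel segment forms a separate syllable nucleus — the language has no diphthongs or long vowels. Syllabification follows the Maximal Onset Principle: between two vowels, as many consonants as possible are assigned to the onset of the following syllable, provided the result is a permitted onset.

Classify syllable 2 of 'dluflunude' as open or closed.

open

The vowels are u, u, u, e — 4 nuclei, so 4 syllables.
/u…u/ gap (V1→V2): cluster /fl/ — /fl/ is itself a permitted onset, so the whole cluster goes right; preceding coda = ∅.
/u…u/ gap (V2→V3): /n/ is a single consonant, so it becomes the next onset.
/u…e/ gap (V3→V4): /d/ is a single consonant, so it becomes the next onset.
Syllabification: dlu.flu.nu.de.
Syllable 2 is /flu/; it ends in its nucleus with no coda, so it is open.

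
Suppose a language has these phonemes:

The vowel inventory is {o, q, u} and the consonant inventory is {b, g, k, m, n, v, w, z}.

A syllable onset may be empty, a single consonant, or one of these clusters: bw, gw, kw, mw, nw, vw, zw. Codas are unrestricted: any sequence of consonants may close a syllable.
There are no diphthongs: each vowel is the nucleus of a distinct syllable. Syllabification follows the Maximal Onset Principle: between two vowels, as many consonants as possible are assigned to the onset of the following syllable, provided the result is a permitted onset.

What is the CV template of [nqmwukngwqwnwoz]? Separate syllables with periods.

Nuclei (vowels): q, u, q, o → 4 syllables.
/q…u/ gap (V1→V2): cluster /mw/ — /mw/ is itself a permitted onset, so the whole cluster goes right; preceding coda = ∅.
/u…q/ gap (V2→V3): /kngw/ — longest licit onset from the right is /gw/, leaving /kn/ as coda.
/q…o/ gap (V3→V4): /wnw/ splits as /w/ + /nw/ (/nw/ is the longest suffix that is a licit onset).
Syllabification: nq.mwukn.gwqw.nwoz.
Mapping each syllable to C/V: /nq/ → CV, /mwukn/ → CCVCC, /gwqw/ → CCVC, /nwoz/ → CCVC.

CV.CCVCC.CCVC.CCVC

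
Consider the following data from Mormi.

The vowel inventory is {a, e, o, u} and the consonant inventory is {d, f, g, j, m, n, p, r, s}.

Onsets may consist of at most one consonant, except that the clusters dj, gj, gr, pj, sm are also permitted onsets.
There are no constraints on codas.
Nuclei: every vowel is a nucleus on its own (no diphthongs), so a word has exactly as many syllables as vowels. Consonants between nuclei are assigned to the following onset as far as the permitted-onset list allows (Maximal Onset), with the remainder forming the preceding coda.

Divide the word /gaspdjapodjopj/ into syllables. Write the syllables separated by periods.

gasp.dja.po.djopj

The vowels are a, a, o, o — 4 nuclei, so 4 syllables.
σ1/σ2 boundary: /spdj/ splits as /sp/ + /dj/ (/dj/ is the longest suffix that is a licit onset).
σ2/σ3 boundary: /p/ → onset of the next syllable (single consonants are always licit onsets).
σ3/σ4 boundary: cluster /dj/ — /dj/ is itself a permitted onset, so the whole cluster goes right; preceding coda = ∅.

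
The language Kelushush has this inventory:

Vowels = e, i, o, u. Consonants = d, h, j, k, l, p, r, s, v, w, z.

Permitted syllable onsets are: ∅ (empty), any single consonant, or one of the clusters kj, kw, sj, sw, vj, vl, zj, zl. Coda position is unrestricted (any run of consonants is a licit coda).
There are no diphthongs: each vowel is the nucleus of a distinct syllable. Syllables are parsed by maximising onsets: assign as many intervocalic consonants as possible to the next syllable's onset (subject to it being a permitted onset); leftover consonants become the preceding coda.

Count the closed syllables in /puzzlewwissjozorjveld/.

5

Vowels present: u, e, i, o, o, e; each is a nucleus, giving 6 syllables.
Between /u/ (V1) and /e/ (V2): /zzl/ — longest licit onset from the right is /zl/, leaving /z/ as coda.
Between /e/ (V2) and /i/ (V3): /ww/; trying suffixes from longest down, /w/ is the first permitted one, so coda /w/ | onset /w/.
Between /i/ (V3) and /o/ (V4): /ssj/; trying suffixes from longest down, /sj/ is the first permitted one, so coda /s/ | onset /sj/.
Between /o/ (V4) and /o/ (V5): just /z/ — single C goes to the following onset.
Between /o/ (V5) and /e/ (V6): /rjv/; trying suffixes from longest down, /v/ is the first permitted one, so coda /rj/ | onset /v/.
Result: puz.zlew.wis.sjo.zorj.veld.
Classifying each syllable: /puz/ (closed), /zlew/ (closed), /wis/ (closed), /sjo/ (open), /zorj/ (closed), /veld/ (closed).
Closed syllables: 5.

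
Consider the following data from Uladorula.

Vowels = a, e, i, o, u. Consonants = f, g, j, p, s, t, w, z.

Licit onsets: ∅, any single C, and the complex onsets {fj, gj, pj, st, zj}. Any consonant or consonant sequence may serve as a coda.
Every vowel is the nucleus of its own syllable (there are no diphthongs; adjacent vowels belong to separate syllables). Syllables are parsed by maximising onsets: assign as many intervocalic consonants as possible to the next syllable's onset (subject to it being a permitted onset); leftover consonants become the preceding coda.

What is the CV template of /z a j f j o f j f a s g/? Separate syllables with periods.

CVC.CCVCC.CVCC

The vowels are a, o, a — 3 nuclei, so 3 syllables.
σ1/σ2 boundary: /jfj/ — longest licit onset from the right is /fj/, leaving /j/ as coda.
σ2/σ3 boundary: /fjf/; trying suffixes from longest down, /f/ is the first permitted one, so coda /fj/ | onset /f/.
Syllabification: zaj.fjofj.fasg.
Mapping each syllable to C/V: /zaj/ → CVC, /fjofj/ → CCVCC, /fasg/ → CVCC.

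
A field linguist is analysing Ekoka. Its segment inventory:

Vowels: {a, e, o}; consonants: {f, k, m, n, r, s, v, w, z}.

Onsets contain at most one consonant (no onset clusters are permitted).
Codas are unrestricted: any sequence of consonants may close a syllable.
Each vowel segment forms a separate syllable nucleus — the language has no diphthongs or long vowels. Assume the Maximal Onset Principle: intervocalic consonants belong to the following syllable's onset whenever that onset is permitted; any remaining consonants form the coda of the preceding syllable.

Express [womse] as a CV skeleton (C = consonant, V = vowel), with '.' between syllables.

Nuclei (vowels): o, e → 2 syllables.
/o…e/ gap (V1→V2): /ms/ splits as /m/ + /s/ (/s/ is the longest suffix that is a licit onset).
Syllabification: wom.se.
Mapping each syllable to C/V: /wom/ → CVC, /se/ → CV.

CVC.CV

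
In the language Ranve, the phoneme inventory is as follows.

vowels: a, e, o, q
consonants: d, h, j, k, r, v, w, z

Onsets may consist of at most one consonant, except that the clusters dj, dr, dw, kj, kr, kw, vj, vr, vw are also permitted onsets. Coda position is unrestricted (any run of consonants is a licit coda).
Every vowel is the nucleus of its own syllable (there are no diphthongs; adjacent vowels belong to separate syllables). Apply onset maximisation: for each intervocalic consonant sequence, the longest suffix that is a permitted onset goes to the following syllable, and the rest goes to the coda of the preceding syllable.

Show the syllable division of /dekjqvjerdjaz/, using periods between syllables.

de.kjq.vjer.djaz

Vowels present: e, q, e, a; each is a nucleus, giving 4 syllables.
σ1/σ2 boundary: /kj/ — entire cluster is a permitted onset → onset /kj/, coda ∅.
σ2/σ3 boundary: /vj/ is a licit onset in full, so it all attaches to the next syllable.
σ3/σ4 boundary: cluster /rdj/ — the longest permitted-onset suffix is /dj/; onset = /dj/, preceding coda = /r/.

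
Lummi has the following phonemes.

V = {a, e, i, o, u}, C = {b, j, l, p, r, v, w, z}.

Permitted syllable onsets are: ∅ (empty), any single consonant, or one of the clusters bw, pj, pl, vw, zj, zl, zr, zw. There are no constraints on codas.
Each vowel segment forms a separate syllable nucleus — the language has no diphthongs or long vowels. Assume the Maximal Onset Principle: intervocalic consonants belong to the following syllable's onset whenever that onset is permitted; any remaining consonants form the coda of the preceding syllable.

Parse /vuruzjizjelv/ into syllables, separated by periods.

vu.ru.zji.zjelv

Nuclei (vowels): u, u, i, e → 4 syllables.
/u…u/ gap (V1→V2): /r/ is a single consonant, so it becomes the next onset.
/u…i/ gap (V2→V3): /zj/ is a licit onset in full, so it all attaches to the next syllable.
/i…e/ gap (V3→V4): /zj/ — entire cluster is a permitted onset → onset /zj/, coda ∅.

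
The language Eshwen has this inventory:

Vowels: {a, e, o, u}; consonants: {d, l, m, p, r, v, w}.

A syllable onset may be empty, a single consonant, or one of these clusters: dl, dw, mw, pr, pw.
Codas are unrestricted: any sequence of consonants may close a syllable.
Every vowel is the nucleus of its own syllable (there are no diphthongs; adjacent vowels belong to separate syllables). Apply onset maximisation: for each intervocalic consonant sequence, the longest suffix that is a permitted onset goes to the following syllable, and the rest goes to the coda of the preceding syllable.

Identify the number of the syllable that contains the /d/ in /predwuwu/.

2

Nuclei (vowels): e, u, u → 3 syllables.
V1 /e/ – V2 /u/: /dw/ is a licit onset in full, so it all attaches to the next syllable.
V2 /u/ – V3 /u/: /w/ is a single consonant, so it becomes the next onset.
Result: pre.dwu.wu.
The /d/ is in the onset of syllable 2 (/dwu/).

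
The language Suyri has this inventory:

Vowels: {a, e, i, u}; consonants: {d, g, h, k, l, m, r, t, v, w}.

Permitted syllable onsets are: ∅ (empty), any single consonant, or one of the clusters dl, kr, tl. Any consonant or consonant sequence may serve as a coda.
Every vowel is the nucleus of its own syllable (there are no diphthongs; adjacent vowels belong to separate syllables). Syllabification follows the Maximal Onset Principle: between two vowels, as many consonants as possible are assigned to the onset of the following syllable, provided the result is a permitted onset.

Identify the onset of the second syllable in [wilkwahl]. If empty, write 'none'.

The vowels are i, a — 2 nuclei, so 2 syllables.
σ1/σ2 boundary: /lkw/ splits as /lk/ + /w/ (/w/ is the longest suffix that is a licit onset).
Result: wilk.wahl.
Syllable 2 is /wahl/: onset /w/, nucleus /a/, coda /hl/.

w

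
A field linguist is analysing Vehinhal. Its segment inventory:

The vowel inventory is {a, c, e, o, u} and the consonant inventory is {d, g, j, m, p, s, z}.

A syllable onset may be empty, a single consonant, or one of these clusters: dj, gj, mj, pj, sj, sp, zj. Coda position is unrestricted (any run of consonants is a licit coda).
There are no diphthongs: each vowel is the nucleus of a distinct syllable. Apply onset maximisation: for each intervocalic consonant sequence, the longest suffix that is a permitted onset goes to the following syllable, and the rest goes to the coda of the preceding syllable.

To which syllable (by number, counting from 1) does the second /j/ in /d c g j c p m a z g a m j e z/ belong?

5

Nuclei (vowels): c, c, a, a, e → 5 syllables.
/c…c/ gap (V1→V2): cluster /gj/ — /gj/ is itself a permitted onset, so the whole cluster goes right; preceding coda = ∅.
/c…a/ gap (V2→V3): /pm/ — longest licit onset from the right is /m/, leaving /p/ as coda.
/a…a/ gap (V3→V4): /zg/; trying suffixes from longest down, /g/ is the first permitted one, so coda /z/ | onset /g/.
/a…e/ gap (V4→V5): cluster /mj/ — /mj/ is itself a permitted onset, so the whole cluster goes right; preceding coda = ∅.
So the parse is dc.gjcp.maz.ga.mjez.
The second /j/ is in the onset of syllable 5 (/mjez/).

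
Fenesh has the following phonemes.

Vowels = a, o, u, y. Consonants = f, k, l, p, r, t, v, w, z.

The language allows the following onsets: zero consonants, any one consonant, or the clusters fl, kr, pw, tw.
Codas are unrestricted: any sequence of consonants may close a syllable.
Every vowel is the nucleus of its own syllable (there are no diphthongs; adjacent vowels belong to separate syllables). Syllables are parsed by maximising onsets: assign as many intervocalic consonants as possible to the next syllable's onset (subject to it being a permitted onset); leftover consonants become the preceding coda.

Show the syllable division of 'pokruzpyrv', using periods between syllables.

po.kruz.pyrv

Nuclei (vowels): o, u, y → 3 syllables.
/o…u/ gap (V1→V2): /kr/ is a licit onset in full, so it all attaches to the next syllable.
/u…y/ gap (V2→V3): cluster /zp/ — the longest permitted-onset suffix is /p/; onset = /p/, preceding coda = /z/.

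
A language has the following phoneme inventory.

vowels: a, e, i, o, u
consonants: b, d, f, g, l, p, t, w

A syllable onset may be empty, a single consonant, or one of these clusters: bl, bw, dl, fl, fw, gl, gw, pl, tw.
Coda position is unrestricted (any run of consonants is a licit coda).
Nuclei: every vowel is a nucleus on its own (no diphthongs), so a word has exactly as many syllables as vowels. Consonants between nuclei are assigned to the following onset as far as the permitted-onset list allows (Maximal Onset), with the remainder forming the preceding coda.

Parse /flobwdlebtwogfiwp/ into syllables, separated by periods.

flobw.dleb.twog.fiwp

Vowels present: o, e, o, i; each is a nucleus, giving 4 syllables.
Between /o/ (V1) and /e/ (V2): /bwdl/ — longest licit onset from the right is /dl/, leaving /bw/ as coda.
Between /e/ (V2) and /o/ (V3): /btw/ splits as /b/ + /tw/ (/tw/ is the longest suffix that is a licit onset).
Between /o/ (V3) and /i/ (V4): /gf/ splits as /g/ + /f/ (/f/ is the longest suffix that is a licit onset).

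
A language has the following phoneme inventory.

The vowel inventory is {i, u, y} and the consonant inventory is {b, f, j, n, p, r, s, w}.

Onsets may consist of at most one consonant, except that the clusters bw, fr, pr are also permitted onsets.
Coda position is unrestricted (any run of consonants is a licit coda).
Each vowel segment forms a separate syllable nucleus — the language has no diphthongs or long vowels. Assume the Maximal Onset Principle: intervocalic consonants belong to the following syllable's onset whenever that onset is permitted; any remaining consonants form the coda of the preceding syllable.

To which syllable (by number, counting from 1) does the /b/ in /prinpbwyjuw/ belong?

2

Nuclei (vowels): i, y, u → 3 syllables.
/i…y/ gap (V1→V2): /npbw/; trying suffixes from longest down, /bw/ is the first permitted one, so coda /np/ | onset /bw/.
/y…u/ gap (V2→V3): just /j/ — single C goes to the following onset.
So the parse is prinp.bwy.juw.
The /b/ is in the onset of syllable 2 (/bwy/).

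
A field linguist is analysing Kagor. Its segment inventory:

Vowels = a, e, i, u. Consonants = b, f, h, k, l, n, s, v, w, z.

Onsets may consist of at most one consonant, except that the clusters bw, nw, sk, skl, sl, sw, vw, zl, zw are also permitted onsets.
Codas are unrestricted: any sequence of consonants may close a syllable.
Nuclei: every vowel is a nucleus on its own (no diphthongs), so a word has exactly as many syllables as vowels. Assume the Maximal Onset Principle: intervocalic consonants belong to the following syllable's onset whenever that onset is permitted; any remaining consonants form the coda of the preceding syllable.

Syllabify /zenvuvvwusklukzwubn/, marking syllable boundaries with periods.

zen.vuv.vwu.skluk.zwubn

Vowels present: e, u, u, u, u; each is a nucleus, giving 5 syllables.
Between /e/ (V1) and /u/ (V2): /nv/; trying suffixes from longest down, /v/ is the first permitted one, so coda /n/ | onset /v/.
Between /u/ (V2) and /u/ (V3): /vvw/ splits as /v/ + /vw/ (/vw/ is the longest suffix that is a licit onset).
Between /u/ (V3) and /u/ (V4): /skl/ is a licit onset in full, so it all attaches to the next syllable.
Between /u/ (V4) and /u/ (V5): /kzw/ splits as /k/ + /zw/ (/zw/ is the longest suffix that is a licit onset).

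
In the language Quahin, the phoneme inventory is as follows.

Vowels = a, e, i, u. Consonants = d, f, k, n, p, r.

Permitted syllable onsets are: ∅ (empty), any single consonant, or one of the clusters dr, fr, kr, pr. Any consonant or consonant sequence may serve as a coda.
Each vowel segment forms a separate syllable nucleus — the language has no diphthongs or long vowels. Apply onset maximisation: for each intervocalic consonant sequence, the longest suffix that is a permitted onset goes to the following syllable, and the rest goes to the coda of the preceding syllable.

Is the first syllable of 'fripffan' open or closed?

closed

Nuclei (vowels): i, a → 2 syllables.
/i…a/ gap (V1→V2): cluster /pff/ — the longest permitted-onset suffix is /f/; onset = /f/, preceding coda = /pf/.
Syllabification: fripf.fan.
Syllable 1 is /fripf/ with coda /pf/, so it is closed.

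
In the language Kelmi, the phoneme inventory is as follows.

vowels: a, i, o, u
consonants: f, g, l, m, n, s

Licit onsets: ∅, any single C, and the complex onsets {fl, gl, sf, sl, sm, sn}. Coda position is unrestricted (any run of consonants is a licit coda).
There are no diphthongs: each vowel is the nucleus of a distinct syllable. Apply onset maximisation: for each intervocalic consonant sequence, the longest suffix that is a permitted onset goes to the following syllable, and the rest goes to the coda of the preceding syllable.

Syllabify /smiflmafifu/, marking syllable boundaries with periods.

Vowels present: i, a, i, u; each is a nucleus, giving 4 syllables.
σ1/σ2 boundary: /flm/; trying suffixes from longest down, /m/ is the first permitted one, so coda /fl/ | onset /m/.
σ2/σ3 boundary: /f/ → onset of the next syllable (single consonants are always licit onsets).
σ3/σ4 boundary: /f/ is a single consonant, so it becomes the next onset.

smifl.ma.fi.fu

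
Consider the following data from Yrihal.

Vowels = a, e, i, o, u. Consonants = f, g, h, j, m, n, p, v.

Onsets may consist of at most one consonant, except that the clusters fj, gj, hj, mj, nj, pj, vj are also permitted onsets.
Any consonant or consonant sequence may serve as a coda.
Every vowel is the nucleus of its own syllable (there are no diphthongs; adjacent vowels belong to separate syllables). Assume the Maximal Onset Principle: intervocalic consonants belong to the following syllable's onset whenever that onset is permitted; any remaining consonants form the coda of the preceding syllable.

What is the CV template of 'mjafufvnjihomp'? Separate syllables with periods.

The vowels are a, u, i, o — 4 nuclei, so 4 syllables.
/a…u/ gap (V1→V2): /f/ is a single consonant, so it becomes the next onset.
/u…i/ gap (V2→V3): /fvnj/ — longest licit onset from the right is /nj/, leaving /fv/ as coda.
/i…o/ gap (V3→V4): just /h/ — single C goes to the following onset.
Result: mja.fufv.nji.homp.
Mapping each syllable to C/V: /mja/ → CCV, /fufv/ → CVCC, /nji/ → CCV, /homp/ → CVCC.

CCV.CVCC.CCV.CVCC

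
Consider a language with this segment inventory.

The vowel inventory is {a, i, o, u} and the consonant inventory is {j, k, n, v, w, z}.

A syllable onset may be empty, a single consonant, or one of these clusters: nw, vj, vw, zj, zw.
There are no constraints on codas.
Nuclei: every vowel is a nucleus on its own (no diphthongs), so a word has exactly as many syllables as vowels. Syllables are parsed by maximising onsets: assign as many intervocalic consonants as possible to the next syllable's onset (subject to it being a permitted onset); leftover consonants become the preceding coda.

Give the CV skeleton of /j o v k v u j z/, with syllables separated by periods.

Vowels present: o, u; each is a nucleus, giving 2 syllables.
V1 /o/ – V2 /u/: /vkv/ splits as /vk/ + /v/ (/v/ is the longest suffix that is a licit onset).
Putting it together: jovk.vujz.
Mapping each syllable to C/V: /jovk/ → CVCC, /vujz/ → CVCC.

CVCC.CVCC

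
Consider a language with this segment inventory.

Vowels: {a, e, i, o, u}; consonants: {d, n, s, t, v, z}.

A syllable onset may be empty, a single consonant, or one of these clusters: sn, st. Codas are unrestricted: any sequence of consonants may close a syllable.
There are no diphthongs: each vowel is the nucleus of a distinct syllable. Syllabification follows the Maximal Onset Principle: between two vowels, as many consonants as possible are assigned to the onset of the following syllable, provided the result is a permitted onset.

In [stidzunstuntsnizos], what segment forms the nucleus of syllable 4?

Nuclei (vowels): i, u, u, i, o → 5 syllables.
The fourth nucleus (vowel 4 from the left) is /i/.

i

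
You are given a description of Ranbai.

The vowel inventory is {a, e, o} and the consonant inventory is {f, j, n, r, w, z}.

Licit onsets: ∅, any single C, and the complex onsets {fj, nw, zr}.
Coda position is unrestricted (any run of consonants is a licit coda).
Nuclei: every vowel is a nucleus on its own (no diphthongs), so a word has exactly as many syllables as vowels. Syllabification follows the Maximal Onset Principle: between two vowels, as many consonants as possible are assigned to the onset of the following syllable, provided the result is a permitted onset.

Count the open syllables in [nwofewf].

The vowels are o, e — 2 nuclei, so 2 syllables.
V1 /o/ – V2 /e/: /f/ is a single consonant, so it becomes the next onset.
Syllabification: nwo.fewf.
Classifying each syllable: /nwo/ (open), /fewf/ (closed).
Open syllables: 1.

1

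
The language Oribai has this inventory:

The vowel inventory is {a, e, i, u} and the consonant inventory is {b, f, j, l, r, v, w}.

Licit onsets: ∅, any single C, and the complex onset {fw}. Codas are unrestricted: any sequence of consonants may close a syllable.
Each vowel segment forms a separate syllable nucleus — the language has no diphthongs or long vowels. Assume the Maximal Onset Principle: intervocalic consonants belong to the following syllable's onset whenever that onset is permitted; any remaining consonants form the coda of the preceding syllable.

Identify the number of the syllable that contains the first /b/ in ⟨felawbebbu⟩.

Vowels present: e, a, e, u; each is a nucleus, giving 4 syllables.
/e…a/ gap (V1→V2): /l/ → onset of the next syllable (single consonants are always licit onsets).
/a…e/ gap (V2→V3): /wb/; trying suffixes from longest down, /b/ is the first permitted one, so coda /w/ | onset /b/.
/e…u/ gap (V3→V4): cluster /bb/ — the longest permitted-onset suffix is /b/; onset = /b/, preceding coda = /b/.
Syllabification: fe.law.beb.bu.
The first /b/ is in the onset of syllable 3 (/beb/).

3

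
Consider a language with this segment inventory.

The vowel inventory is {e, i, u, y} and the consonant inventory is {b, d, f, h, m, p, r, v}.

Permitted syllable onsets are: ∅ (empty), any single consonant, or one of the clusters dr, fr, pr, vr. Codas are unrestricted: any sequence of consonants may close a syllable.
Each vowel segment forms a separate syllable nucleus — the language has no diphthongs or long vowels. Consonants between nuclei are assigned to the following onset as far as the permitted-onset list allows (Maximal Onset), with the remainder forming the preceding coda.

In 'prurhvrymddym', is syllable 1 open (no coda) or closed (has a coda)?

The vowels are u, y, y — 3 nuclei, so 3 syllables.
σ1/σ2 boundary: cluster /rhvr/ — the longest permitted-onset suffix is /vr/; onset = /vr/, preceding coda = /rh/.
σ2/σ3 boundary: cluster /mdd/ — the longest permitted-onset suffix is /d/; onset = /d/, preceding coda = /md/.
Putting it together: prurh.vrymd.dym.
Syllable 1 is /prurh/ with coda /rh/, so it is closed.

closed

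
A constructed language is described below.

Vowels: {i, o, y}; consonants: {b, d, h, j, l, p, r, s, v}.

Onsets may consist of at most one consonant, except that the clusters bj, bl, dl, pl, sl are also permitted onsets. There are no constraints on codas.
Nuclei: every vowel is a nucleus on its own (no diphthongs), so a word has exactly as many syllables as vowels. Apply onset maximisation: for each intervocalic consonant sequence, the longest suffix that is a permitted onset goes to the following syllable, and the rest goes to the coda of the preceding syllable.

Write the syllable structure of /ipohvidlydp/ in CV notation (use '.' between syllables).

V.CVC.CV.CCVCC

The vowels are i, o, i, y — 4 nuclei, so 4 syllables.
σ1/σ2 boundary: just /p/ — single C goes to the following onset.
σ2/σ3 boundary: cluster /hv/ — the longest permitted-onset suffix is /v/; onset = /v/, preceding coda = /h/.
σ3/σ4 boundary: cluster /dl/ — /dl/ is itself a permitted onset, so the whole cluster goes right; preceding coda = ∅.
Syllabification: i.poh.vi.dlydp.
Mapping each syllable to C/V: /i/ → V, /poh/ → CVC, /vi/ → CV, /dlydp/ → CCVCC.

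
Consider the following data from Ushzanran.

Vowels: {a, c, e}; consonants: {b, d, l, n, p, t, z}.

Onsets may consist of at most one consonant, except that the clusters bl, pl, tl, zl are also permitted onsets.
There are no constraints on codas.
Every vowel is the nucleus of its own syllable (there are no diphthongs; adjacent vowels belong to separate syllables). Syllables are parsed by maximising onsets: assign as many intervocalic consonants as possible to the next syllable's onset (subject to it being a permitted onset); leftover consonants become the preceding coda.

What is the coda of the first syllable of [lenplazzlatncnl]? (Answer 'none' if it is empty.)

The vowels are e, a, a, c — 4 nuclei, so 4 syllables.
Between /e/ (V1) and /a/ (V2): /npl/; trying suffixes from longest down, /pl/ is the first permitted one, so coda /n/ | onset /pl/.
Between /a/ (V2) and /a/ (V3): cluster /zzl/ — the longest permitted-onset suffix is /zl/; onset = /zl/, preceding coda = /z/.
Between /a/ (V3) and /c/ (V4): cluster /tn/ — the longest permitted-onset suffix is /n/; onset = /n/, preceding coda = /t/.
Result: len.plaz.zlat.ncnl.
Syllable 1 is /len/: onset /l/, nucleus /e/, coda /n/.

n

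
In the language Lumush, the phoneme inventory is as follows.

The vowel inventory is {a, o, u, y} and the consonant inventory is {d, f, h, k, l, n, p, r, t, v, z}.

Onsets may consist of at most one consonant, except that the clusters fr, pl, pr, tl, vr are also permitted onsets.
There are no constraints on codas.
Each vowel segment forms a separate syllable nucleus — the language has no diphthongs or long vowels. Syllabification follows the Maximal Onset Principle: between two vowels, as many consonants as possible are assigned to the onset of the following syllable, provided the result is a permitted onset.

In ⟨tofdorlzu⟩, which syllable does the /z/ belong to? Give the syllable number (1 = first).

Nuclei (vowels): o, o, u → 3 syllables.
V1 /o/ – V2 /o/: /fd/ splits as /f/ + /d/ (/d/ is the longest suffix that is a licit onset).
V2 /o/ – V3 /u/: cluster /rlz/ — the longest permitted-onset suffix is /z/; onset = /z/, preceding coda = /rl/.
Result: tof.dorl.zu.
The /z/ is in the onset of syllable 3 (/zu/).

3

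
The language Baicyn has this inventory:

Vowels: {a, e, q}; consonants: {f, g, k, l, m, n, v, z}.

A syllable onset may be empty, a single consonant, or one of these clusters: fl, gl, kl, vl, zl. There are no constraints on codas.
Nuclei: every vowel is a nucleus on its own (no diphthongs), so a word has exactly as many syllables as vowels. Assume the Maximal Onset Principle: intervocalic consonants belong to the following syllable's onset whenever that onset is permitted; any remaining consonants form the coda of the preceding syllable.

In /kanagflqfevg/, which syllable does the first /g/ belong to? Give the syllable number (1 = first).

The vowels are a, a, q, e — 4 nuclei, so 4 syllables.
σ1/σ2 boundary: /n/ → onset of the next syllable (single consonants are always licit onsets).
σ2/σ3 boundary: cluster /gfl/ — the longest permitted-onset suffix is /fl/; onset = /fl/, preceding coda = /g/.
σ3/σ4 boundary: /f/ is a single consonant, so it becomes the next onset.
Syllabification: ka.nag.flq.fevg.
The first /g/ is in the coda of syllable 2 (/nag/).

2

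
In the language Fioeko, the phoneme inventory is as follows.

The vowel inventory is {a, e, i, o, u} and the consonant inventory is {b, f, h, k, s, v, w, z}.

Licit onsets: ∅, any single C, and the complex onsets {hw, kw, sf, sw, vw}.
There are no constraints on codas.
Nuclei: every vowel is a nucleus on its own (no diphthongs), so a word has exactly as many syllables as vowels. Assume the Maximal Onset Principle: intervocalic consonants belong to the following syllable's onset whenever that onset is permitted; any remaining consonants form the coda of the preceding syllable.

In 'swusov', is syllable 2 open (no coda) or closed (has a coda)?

Nuclei (vowels): u, o → 2 syllables.
/u…o/ gap (V1→V2): /s/ → onset of the next syllable (single consonants are always licit onsets).
So the parse is swu.sov.
Syllable 2 is /sov/ with coda /v/, so it is closed.

closed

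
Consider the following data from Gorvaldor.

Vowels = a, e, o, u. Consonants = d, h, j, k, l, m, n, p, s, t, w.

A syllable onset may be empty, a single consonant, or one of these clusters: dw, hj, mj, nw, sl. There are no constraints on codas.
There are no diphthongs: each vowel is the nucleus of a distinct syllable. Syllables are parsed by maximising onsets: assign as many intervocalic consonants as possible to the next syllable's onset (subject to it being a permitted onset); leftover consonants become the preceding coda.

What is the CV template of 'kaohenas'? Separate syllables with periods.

Vowels present: a, o, e, a; each is a nucleus, giving 4 syllables.
/a…o/ gap (V1→V2): hiatus — the boundary sits between the two vowels.
/o…e/ gap (V2→V3): just /h/ — single C goes to the following onset.
/e…a/ gap (V3→V4): /n/ → onset of the next syllable (single consonants are always licit onsets).
So the parse is ka.o.he.nas.
Mapping each syllable to C/V: /ka/ → CV, /o/ → V, /he/ → CV, /nas/ → CVC.

CV.V.CV.CVC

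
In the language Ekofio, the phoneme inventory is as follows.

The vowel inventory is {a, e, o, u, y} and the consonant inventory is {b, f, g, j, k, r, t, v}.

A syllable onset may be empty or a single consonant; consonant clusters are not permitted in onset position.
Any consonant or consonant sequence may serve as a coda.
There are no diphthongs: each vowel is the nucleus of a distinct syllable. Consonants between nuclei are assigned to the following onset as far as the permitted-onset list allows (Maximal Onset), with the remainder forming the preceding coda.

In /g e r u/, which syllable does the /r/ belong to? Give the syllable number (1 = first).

Vowels present: e, u; each is a nucleus, giving 2 syllables.
σ1/σ2 boundary: just /r/ — single C goes to the following onset.
Putting it together: ge.ru.
The /r/ is in the onset of syllable 2 (/ru/).

2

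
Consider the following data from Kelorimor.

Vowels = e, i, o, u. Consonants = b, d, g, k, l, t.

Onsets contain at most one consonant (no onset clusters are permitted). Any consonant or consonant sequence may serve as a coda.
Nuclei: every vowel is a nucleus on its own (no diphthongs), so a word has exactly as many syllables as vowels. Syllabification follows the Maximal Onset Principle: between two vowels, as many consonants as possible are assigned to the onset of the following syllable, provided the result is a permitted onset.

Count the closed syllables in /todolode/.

0

Vowels present: o, o, o, e; each is a nucleus, giving 4 syllables.
Between /o/ (V1) and /o/ (V2): /d/ → onset of the next syllable (single consonants are always licit onsets).
Between /o/ (V2) and /o/ (V3): /l/ → onset of the next syllable (single consonants are always licit onsets).
Between /o/ (V3) and /e/ (V4): /d/ → onset of the next syllable (single consonants are always licit onsets).
Syllabification: to.do.lo.de.
Classifying each syllable: /to/ (open), /do/ (open), /lo/ (open), /de/ (open).
Closed syllables: 0.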